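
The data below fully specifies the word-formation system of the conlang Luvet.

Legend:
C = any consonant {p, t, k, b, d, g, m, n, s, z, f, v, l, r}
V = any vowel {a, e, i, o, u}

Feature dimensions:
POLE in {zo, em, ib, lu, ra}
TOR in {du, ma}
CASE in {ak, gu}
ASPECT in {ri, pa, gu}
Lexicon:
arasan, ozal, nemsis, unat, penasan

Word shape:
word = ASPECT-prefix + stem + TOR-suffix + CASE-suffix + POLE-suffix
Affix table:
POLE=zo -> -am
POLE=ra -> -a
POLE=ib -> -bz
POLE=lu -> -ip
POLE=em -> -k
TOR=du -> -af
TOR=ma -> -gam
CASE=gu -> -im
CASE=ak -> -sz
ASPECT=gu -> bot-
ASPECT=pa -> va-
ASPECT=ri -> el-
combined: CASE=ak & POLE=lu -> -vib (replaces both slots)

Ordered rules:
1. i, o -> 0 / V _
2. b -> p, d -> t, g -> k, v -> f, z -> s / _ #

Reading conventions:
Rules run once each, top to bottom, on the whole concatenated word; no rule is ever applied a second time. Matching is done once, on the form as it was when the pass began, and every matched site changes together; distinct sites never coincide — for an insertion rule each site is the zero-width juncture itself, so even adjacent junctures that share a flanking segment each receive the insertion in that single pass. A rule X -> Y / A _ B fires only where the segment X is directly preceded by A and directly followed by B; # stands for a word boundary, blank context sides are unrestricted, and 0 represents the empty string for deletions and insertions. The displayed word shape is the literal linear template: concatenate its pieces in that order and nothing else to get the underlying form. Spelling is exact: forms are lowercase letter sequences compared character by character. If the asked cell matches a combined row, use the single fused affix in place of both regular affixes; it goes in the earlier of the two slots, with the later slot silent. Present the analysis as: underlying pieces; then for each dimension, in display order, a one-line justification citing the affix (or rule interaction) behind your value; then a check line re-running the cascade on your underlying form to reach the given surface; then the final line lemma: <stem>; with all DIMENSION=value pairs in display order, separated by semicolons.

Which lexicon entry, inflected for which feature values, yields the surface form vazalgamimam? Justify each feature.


underlying: va-ozal-gam-im-am
POLE=zo - signalled by the affix -am
TOR=ma - signalled by the affix -gam
CASE=gu - signalled by the affix -im
ASPECT=pa - signalled by the affix va-
check: vaozalgamimam -> vazalgamimam -> vazalgamimam
lemma: ozal; POLE=zo; TOR=ma; CASE=gu; ASPECT=pa


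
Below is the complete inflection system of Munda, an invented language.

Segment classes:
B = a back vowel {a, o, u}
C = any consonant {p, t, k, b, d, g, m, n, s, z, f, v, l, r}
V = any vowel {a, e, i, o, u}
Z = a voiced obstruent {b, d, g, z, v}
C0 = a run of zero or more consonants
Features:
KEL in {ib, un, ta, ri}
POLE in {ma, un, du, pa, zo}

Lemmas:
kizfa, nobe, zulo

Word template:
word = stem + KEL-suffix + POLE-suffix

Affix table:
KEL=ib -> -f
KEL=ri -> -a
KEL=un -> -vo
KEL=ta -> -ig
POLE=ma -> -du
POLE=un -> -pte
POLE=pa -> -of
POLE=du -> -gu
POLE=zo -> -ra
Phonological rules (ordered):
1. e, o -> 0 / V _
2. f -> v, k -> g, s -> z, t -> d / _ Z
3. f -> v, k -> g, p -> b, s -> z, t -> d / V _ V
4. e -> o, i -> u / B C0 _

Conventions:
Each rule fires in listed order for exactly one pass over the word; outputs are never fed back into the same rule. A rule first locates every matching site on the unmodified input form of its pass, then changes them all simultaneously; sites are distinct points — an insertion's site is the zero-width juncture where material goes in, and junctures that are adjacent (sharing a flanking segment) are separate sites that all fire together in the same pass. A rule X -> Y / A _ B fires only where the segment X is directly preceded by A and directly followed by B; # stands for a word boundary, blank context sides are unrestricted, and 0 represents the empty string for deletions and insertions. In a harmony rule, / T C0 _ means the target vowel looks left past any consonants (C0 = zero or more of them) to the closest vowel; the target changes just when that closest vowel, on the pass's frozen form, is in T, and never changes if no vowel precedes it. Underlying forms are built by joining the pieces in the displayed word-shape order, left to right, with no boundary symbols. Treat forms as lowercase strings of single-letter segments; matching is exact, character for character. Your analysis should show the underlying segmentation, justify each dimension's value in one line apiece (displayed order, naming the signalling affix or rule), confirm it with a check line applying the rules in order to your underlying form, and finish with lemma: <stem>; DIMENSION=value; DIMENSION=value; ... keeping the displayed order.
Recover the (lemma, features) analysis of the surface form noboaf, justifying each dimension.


underlying: nobe-a-of
KEL=ri - signalled by the affix -a
POLE=pa - signalled by the affix -of
check: nobeaof -> nobeaf -> nobeaf -> nobeaf -> noboaf
lemma: nobe; KEL=ri; POLE=pa


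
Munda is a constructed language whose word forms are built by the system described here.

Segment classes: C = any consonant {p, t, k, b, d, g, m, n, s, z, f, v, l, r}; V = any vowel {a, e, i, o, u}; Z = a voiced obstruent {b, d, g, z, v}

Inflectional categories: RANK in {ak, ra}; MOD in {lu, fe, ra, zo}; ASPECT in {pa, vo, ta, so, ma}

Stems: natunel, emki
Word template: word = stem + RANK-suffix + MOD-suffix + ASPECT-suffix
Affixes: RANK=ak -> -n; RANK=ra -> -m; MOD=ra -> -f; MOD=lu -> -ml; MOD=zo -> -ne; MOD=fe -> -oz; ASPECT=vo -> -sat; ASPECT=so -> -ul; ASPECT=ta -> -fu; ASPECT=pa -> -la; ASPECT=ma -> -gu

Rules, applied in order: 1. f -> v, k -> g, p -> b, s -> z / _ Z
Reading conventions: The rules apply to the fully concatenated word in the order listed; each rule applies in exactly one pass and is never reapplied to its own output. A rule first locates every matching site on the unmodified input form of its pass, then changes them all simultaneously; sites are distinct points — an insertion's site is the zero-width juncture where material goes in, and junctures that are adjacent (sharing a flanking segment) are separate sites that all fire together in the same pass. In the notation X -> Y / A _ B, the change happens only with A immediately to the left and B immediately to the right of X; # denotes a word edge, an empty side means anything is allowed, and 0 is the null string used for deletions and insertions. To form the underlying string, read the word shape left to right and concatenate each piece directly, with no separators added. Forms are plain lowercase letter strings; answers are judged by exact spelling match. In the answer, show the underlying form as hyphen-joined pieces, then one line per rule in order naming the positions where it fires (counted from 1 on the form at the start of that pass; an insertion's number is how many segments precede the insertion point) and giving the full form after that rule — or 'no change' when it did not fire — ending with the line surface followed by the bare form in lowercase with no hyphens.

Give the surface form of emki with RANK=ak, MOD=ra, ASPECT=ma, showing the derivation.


underlying: emki-n-f-gu
1. f -> v, k -> g, p -> b, s -> z / _ Z: fires at position(s) 6: emkinvgu
surface: emkinvgu


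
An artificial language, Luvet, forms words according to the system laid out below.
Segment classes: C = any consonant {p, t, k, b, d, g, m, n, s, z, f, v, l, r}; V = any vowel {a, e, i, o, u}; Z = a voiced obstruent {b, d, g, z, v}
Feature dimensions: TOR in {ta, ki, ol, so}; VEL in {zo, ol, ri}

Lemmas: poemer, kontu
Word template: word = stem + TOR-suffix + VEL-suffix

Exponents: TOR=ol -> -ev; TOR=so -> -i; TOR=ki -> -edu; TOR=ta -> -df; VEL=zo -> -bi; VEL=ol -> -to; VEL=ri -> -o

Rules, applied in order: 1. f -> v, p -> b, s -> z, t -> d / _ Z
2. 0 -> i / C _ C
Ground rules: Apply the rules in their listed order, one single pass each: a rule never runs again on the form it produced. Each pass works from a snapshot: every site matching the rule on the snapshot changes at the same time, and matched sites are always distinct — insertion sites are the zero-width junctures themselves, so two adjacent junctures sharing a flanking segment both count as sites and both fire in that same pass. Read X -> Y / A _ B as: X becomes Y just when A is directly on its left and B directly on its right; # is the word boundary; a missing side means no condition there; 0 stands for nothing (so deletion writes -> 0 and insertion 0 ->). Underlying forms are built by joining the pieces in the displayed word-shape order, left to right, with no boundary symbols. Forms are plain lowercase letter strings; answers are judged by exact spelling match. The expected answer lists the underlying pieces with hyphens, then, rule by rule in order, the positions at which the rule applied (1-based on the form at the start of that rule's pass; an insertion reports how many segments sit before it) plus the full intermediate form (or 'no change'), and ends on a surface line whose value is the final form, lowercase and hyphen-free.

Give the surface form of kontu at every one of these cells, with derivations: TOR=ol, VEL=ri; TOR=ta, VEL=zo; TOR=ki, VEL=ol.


cell TOR=ol, VEL=ri:
underlying: kontu-ev-o
1. f -> v, p -> b, s -> z, t -> d / _ Z: no change
2. 0 -> i / C _ C: inserts after position(s) 3: konituevo
surface: konituevo

cell TOR=ta, VEL=zo:
underlying: kontu-df-bi
1. f -> v, p -> b, s -> z, t -> d / _ Z: fires at position(s) 7: kontudvbi
2. 0 -> i / C _ C: inserts after position(s) 3, 6, 7: konitudivibi
surface: konitudivibi

cell TOR=ki, VEL=ol:
underlying: kontu-edu-to
1. f -> v, p -> b, s -> z, t -> d / _ Z: no change
2. 0 -> i / C _ C: inserts after position(s) 3: konitueduto
surface: konitueduto


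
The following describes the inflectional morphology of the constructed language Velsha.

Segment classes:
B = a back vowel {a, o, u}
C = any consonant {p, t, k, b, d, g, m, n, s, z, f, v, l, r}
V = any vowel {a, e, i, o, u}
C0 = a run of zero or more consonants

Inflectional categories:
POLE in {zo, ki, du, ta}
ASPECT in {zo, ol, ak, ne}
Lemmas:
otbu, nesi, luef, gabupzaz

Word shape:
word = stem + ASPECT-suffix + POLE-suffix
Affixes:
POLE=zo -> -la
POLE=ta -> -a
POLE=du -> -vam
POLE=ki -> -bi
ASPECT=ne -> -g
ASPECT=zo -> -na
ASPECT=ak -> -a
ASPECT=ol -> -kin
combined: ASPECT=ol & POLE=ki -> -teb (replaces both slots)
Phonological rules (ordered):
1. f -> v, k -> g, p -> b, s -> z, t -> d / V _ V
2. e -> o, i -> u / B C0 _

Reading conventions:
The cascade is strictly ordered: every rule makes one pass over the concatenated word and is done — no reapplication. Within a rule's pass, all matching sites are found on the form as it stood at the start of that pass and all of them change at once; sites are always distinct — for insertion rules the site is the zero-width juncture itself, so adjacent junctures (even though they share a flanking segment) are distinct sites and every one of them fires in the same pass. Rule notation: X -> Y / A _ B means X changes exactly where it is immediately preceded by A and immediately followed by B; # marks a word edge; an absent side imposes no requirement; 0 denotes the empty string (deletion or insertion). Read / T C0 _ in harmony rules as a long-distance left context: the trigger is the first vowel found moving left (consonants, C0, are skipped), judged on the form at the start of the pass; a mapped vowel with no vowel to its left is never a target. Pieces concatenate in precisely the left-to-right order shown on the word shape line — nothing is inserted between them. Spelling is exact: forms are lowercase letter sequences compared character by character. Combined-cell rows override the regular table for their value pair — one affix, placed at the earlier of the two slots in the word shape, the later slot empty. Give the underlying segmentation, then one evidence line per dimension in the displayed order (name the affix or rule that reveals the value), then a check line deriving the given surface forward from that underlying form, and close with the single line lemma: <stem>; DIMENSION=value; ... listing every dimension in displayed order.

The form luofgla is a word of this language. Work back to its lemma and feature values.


underlying: luef-g-la
POLE=zo - signalled by the affix -la
ASPECT=ne - signalled by the affix -g
check: luefgla -> luefgla -> luofgla
lemma: luef; POLE=zo; ASPECT=ne


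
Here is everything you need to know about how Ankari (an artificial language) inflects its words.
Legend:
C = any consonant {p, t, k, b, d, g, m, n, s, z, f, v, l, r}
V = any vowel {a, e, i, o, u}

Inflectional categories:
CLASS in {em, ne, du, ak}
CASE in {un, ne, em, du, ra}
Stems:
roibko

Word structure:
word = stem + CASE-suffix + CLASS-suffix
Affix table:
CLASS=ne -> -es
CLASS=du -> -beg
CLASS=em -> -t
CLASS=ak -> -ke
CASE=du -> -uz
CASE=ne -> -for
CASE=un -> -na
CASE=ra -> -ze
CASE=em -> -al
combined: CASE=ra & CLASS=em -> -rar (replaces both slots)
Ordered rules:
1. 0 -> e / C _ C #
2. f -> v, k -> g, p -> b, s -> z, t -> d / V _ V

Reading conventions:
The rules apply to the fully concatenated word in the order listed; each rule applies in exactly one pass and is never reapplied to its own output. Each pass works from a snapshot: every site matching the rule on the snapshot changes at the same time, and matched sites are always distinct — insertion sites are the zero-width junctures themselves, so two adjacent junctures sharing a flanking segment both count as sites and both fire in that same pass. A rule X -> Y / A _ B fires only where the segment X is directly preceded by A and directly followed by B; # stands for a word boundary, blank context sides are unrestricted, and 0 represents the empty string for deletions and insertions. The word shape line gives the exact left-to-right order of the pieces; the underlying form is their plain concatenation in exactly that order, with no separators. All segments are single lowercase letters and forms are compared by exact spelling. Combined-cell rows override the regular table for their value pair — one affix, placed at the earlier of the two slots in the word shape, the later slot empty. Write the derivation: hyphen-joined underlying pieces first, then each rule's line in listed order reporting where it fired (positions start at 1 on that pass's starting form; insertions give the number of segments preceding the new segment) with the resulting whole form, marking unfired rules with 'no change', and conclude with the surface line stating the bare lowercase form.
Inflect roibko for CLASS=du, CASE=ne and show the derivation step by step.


underlying: roibko-for-beg
1. 0 -> e / C _ C #: no change
2. f -> v, k -> g, p -> b, s -> z, t -> d / V _ V: fires at position(s) 7: roibkovorbeg
surface: roibkovorbeg


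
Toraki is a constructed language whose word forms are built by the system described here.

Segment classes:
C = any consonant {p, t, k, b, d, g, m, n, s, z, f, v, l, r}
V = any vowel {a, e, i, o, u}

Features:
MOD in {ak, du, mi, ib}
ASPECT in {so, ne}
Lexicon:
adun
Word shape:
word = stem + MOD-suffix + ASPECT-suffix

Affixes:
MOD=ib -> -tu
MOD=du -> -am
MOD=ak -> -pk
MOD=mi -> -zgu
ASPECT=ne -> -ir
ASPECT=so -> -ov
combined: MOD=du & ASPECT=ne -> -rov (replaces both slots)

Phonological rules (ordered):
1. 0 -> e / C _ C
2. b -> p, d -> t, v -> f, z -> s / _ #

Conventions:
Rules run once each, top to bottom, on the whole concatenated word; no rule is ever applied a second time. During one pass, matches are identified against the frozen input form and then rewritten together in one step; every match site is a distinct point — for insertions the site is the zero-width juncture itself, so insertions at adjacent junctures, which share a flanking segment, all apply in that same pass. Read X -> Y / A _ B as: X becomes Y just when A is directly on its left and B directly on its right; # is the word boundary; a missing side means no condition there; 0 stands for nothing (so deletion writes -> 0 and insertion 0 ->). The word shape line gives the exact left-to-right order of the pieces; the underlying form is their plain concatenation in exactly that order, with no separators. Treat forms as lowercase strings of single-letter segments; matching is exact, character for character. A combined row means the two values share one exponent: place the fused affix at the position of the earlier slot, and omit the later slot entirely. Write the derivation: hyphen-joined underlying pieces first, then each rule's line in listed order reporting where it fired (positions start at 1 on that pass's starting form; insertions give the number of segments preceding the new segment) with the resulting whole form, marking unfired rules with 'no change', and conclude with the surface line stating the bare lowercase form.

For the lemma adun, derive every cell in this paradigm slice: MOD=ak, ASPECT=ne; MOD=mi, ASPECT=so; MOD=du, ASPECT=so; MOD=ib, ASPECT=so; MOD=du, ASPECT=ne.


cell MOD=ak, ASPECT=ne:
underlying: adun-pk-ir
1. 0 -> e / C _ C: inserts after position(s) 4, 5: adunepekir
2. b -> p, d -> t, v -> f, z -> s / _ #: no change
surface: adunepekir

cell MOD=mi, ASPECT=so:
underlying: adun-zgu-ov
1. 0 -> e / C _ C: inserts after position(s) 4, 5: adunezeguov
2. b -> p, d -> t, v -> f, z -> s / _ #: fires at position(s) 11: adunezeguof
surface: adunezeguof

cell MOD=du, ASPECT=so:
underlying: adun-am-ov
1. 0 -> e / C _ C: no change
2. b -> p, d -> t, v -> f, z -> s / _ #: fires at position(s) 8: adunamof
surface: adunamof

cell MOD=ib, ASPECT=so:
underlying: adun-tu-ov
1. 0 -> e / C _ C: inserts after position(s) 4: adunetuov
2. b -> p, d -> t, v -> f, z -> s / _ #: fires at position(s) 9: adunetuof
surface: adunetuof

cell MOD=du, ASPECT=ne:
underlying: adun-rov
1. 0 -> e / C _ C: inserts after position(s) 4: adunerov
2. b -> p, d -> t, v -> f, z -> s / _ #: fires at position(s) 8: adunerof
surface: adunerof


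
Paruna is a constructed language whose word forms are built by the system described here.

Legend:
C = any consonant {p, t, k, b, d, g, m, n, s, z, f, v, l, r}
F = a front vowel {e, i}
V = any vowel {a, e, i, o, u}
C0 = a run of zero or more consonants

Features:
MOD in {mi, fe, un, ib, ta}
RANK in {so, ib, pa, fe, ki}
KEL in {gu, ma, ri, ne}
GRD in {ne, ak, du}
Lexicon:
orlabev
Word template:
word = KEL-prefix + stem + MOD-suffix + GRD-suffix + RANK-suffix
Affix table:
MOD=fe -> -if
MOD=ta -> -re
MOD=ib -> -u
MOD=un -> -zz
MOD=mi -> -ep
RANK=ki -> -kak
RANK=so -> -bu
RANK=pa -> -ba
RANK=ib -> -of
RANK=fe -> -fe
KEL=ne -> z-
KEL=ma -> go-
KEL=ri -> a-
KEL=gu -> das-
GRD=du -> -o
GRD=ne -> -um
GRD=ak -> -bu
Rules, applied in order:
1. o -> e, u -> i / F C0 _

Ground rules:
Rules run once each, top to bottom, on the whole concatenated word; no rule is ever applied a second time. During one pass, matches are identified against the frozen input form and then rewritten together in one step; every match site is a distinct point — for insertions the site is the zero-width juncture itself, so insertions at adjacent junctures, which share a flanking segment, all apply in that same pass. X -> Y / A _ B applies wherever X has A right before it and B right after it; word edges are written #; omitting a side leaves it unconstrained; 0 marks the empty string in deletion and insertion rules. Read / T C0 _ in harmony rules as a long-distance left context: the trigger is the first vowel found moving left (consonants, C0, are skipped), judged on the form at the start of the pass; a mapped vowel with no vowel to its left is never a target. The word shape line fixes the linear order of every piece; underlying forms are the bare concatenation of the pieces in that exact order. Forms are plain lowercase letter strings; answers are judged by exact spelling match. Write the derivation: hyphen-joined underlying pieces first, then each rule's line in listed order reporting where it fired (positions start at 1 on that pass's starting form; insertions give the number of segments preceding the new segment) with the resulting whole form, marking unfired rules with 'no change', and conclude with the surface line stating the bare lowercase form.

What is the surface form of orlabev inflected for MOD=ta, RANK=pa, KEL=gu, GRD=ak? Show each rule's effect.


underlying: das-orlabev-re-bu-ba
1. o -> e, u -> i / F C0 _: fires at position(s) 14: dasorlabevrebiba
surface: dasorlabevrebiba


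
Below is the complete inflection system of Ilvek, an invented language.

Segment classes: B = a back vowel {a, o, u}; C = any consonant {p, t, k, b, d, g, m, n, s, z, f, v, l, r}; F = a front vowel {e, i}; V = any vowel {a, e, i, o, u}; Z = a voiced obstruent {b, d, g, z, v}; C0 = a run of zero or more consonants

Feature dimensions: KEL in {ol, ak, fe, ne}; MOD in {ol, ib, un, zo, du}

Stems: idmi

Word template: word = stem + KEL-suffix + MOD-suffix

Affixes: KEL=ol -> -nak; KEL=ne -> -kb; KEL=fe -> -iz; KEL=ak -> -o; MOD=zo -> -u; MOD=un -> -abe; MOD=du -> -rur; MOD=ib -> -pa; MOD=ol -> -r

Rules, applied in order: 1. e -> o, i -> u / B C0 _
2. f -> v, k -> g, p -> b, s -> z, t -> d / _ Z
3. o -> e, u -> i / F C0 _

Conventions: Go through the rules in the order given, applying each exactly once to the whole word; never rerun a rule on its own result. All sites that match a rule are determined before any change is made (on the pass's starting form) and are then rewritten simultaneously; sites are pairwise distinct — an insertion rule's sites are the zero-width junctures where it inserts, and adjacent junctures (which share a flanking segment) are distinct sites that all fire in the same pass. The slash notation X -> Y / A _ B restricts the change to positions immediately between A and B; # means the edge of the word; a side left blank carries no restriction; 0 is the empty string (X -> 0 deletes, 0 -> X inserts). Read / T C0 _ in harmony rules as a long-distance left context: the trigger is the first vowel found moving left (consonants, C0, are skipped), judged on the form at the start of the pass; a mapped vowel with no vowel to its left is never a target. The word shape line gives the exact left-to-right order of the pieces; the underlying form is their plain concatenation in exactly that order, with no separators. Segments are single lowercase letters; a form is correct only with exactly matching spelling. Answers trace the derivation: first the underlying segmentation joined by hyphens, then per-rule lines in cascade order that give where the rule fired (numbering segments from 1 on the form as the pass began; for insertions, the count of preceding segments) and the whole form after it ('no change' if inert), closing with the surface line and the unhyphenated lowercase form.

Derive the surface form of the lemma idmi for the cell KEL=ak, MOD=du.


underlying: idmi-o-rur
1. e -> o, i -> u / B C0 _: no change
2. f -> v, k -> g, p -> b, s -> z, t -> d / _ Z: no change
3. o -> e, u -> i / F C0 _: fires at position(s) 5: idmierur
surface: idmierur


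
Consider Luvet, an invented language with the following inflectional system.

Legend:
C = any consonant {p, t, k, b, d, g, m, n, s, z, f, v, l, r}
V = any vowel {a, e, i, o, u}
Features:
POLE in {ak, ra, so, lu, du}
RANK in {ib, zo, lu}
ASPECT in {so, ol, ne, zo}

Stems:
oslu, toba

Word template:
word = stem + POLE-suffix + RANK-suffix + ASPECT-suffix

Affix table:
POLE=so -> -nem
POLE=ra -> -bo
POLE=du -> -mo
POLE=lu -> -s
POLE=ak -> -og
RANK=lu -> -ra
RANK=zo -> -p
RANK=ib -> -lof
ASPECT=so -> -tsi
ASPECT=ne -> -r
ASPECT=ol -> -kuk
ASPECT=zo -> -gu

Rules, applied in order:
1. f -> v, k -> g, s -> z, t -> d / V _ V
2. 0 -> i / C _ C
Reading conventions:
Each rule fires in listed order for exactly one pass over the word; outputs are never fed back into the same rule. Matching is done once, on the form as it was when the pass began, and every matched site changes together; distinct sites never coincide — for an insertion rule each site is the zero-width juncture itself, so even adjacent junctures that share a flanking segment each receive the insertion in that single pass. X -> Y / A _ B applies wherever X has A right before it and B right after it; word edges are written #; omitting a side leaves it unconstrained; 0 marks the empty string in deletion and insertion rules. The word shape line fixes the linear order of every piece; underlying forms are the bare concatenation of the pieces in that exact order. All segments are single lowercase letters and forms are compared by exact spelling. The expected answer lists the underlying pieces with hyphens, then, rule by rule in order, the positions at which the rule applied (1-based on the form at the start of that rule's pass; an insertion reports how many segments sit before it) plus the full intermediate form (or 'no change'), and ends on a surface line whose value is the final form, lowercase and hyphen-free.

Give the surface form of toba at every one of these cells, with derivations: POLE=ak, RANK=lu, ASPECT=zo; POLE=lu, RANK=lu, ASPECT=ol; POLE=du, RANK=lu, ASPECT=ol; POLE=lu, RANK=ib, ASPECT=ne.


cell POLE=ak, RANK=lu, ASPECT=zo:
underlying: toba-og-ra-gu
1. f -> v, k -> g, s -> z, t -> d / V _ V: no change
2. 0 -> i / C _ C: inserts after position(s) 6: tobaogiragu
surface: tobaogiragu

cell POLE=lu, RANK=lu, ASPECT=ol:
underlying: toba-s-ra-kuk
1. f -> v, k -> g, s -> z, t -> d / V _ V: fires at position(s) 8: tobasraguk
2. 0 -> i / C _ C: inserts after position(s) 5: tobasiraguk
surface: tobasiraguk

cell POLE=du, RANK=lu, ASPECT=ol:
underlying: toba-mo-ra-kuk
1. f -> v, k -> g, s -> z, t -> d / V _ V: fires at position(s) 9: tobamoraguk
2. 0 -> i / C _ C: no change
surface: tobamoraguk

cell POLE=lu, RANK=ib, ASPECT=ne:
underlying: toba-s-lof-r
1. f -> v, k -> g, s -> z, t -> d / V _ V: no change
2. 0 -> i / C _ C: inserts after position(s) 5, 8: tobasilofir
surface: tobasilofir


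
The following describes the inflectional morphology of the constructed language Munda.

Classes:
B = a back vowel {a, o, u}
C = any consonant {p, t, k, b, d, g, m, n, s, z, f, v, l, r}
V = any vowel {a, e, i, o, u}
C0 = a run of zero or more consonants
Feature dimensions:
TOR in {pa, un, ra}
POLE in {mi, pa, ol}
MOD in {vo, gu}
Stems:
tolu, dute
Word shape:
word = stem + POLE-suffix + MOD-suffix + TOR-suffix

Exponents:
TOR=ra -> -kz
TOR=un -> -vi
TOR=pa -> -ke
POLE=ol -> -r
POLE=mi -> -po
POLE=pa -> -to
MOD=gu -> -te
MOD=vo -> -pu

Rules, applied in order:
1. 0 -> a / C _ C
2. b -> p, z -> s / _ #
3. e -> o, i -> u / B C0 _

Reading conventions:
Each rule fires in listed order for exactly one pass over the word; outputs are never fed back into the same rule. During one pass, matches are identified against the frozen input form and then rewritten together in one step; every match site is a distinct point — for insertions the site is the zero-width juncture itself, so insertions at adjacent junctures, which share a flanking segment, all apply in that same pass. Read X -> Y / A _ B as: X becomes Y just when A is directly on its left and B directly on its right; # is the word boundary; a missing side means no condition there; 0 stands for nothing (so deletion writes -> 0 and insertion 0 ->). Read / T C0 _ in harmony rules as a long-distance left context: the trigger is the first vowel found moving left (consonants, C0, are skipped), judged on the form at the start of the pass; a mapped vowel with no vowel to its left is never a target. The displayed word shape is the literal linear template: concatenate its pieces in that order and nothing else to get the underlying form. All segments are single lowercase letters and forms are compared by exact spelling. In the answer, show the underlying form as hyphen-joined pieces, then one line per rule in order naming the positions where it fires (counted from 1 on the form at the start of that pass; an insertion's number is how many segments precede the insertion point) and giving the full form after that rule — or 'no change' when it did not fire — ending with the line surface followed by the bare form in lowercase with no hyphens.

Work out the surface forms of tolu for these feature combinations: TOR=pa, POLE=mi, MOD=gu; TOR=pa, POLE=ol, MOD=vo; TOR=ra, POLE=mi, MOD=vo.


cell TOR=pa, POLE=mi, MOD=gu:
underlying: tolu-po-te-ke
1. 0 -> a / C _ C: no change
2. b -> p, z -> s / _ #: no change
3. e -> o, i -> u / B C0 _: fires at position(s) 8: tolupotoke
surface: tolupotoke

cell TOR=pa, POLE=ol, MOD=vo:
underlying: tolu-r-pu-ke
1. 0 -> a / C _ C: inserts after position(s) 5: tolurapuke
2. b -> p, z -> s / _ #: no change
3. e -> o, i -> u / B C0 _: fires at position(s) 10: tolurapuko
surface: tolurapuko

cell TOR=ra, POLE=mi, MOD=vo:
underlying: tolu-po-pu-kz
1. 0 -> a / C _ C: inserts after position(s) 9: tolupopukaz
2. b -> p, z -> s / _ #: fires at position(s) 11: tolupopukas
3. e -> o, i -> u / B C0 _: no change
surface: tolupopukas


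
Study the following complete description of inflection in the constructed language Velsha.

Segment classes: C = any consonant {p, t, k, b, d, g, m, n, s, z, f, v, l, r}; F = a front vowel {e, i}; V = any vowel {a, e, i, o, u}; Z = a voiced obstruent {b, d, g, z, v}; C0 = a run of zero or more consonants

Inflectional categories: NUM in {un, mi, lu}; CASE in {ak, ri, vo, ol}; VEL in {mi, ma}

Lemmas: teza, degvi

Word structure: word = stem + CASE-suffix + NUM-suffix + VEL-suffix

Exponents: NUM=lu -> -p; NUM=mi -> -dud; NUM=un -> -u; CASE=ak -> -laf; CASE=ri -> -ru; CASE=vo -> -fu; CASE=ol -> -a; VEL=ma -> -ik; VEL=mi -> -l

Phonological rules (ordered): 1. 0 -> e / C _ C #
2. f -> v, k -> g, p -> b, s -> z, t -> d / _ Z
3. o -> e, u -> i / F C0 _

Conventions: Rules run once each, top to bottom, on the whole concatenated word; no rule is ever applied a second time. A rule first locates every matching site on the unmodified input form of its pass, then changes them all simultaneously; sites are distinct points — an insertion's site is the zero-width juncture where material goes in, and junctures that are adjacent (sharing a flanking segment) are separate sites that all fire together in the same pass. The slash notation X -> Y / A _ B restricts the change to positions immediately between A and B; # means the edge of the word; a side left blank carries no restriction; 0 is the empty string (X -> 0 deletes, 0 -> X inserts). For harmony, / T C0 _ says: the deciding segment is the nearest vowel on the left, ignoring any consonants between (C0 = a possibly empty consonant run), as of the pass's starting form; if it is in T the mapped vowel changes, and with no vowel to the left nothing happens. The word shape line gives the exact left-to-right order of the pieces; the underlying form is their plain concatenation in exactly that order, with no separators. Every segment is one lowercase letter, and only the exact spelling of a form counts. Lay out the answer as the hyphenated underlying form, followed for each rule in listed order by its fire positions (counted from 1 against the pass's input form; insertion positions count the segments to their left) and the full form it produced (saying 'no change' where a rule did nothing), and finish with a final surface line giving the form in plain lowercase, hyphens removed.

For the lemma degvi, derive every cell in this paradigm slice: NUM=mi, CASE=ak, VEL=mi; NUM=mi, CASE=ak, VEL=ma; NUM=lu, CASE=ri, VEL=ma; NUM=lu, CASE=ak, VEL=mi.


cell NUM=mi, CASE=ak, VEL=mi:
underlying: degvi-laf-dud-l
1. 0 -> e / C _ C #: inserts after position(s) 11: degvilafdudel
2. f -> v, k -> g, p -> b, s -> z, t -> d / _ Z: fires at position(s) 8: degvilavdudel
3. o -> e, u -> i / F C0 _: no change
surface: degvilavdudel

cell NUM=mi, CASE=ak, VEL=ma:
underlying: degvi-laf-dud-ik
1. 0 -> e / C _ C #: no change
2. f -> v, k -> g, p -> b, s -> z, t -> d / _ Z: fires at position(s) 8: degvilavdudik
3. o -> e, u -> i / F C0 _: no change
surface: degvilavdudik

cell NUM=lu, CASE=ri, VEL=ma:
underlying: degvi-ru-p-ik
1. 0 -> e / C _ C #: no change
2. f -> v, k -> g, p -> b, s -> z, t -> d / _ Z: no change
3. o -> e, u -> i / F C0 _: fires at position(s) 7: degviripik
surface: degviripik

cell NUM=lu, CASE=ak, VEL=mi:
underlying: degvi-laf-p-l
1. 0 -> e / C _ C #: inserts after position(s) 9: degvilafpel
2. f -> v, k -> g, p -> b, s -> z, t -> d / _ Z: no change
3. o -> e, u -> i / F C0 _: no change
surface: degvilafpel


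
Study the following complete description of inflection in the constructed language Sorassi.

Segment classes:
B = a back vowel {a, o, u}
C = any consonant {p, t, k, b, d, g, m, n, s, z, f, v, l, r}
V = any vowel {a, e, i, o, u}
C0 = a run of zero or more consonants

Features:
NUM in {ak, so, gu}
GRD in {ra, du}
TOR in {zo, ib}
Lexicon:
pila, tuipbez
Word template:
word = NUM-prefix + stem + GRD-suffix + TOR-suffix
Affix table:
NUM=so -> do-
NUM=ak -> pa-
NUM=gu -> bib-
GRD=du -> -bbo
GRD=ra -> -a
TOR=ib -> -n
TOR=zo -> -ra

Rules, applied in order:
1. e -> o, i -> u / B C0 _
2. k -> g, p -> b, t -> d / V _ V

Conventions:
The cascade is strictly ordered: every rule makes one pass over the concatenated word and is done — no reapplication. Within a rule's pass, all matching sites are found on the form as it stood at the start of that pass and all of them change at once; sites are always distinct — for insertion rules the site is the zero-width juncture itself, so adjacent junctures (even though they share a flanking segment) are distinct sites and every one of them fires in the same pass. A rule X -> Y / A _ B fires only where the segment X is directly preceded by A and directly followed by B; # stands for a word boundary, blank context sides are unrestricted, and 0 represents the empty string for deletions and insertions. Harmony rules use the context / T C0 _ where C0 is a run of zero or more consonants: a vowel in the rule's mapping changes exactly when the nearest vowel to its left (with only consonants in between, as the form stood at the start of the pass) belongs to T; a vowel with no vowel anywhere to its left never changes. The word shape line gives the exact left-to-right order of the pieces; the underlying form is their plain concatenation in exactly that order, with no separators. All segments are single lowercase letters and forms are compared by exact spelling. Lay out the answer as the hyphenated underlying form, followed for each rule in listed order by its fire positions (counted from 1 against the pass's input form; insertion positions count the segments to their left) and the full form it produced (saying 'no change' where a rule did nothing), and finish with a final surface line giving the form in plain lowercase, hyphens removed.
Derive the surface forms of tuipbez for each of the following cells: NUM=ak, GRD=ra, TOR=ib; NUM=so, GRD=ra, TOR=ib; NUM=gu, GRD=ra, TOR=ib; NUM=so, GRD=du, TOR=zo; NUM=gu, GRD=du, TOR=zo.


cell NUM=ak, GRD=ra, TOR=ib:
underlying: pa-tuipbez-a-n
1. e -> o, i -> u / B C0 _: fires at position(s) 5: patuupbezan
2. k -> g, p -> b, t -> d / V _ V: fires at position(s) 3: paduupbezan
surface: paduupbezan

cell NUM=so, GRD=ra, TOR=ib:
underlying: do-tuipbez-a-n
1. e -> o, i -> u / B C0 _: fires at position(s) 5: dotuupbezan
2. k -> g, p -> b, t -> d / V _ V: fires at position(s) 3: doduupbezan
surface: doduupbezan

cell NUM=gu, GRD=ra, TOR=ib:
underlying: bib-tuipbez-a-n
1. e -> o, i -> u / B C0 _: fires at position(s) 6: bibtuupbezan
2. k -> g, p -> b, t -> d / V _ V: no change
surface: bibtuupbezan

cell NUM=so, GRD=du, TOR=zo:
underlying: do-tuipbez-bbo-ra
1. e -> o, i -> u / B C0 _: fires at position(s) 5: dotuupbezbbora
2. k -> g, p -> b, t -> d / V _ V: fires at position(s) 3: doduupbezbbora
surface: doduupbezbbora

cell NUM=gu, GRD=du, TOR=zo:
underlying: bib-tuipbez-bbo-ra
1. e -> o, i -> u / B C0 _: fires at position(s) 6: bibtuupbezbbora
2. k -> g, p -> b, t -> d / V _ V: no change
surface: bibtuupbezbbora


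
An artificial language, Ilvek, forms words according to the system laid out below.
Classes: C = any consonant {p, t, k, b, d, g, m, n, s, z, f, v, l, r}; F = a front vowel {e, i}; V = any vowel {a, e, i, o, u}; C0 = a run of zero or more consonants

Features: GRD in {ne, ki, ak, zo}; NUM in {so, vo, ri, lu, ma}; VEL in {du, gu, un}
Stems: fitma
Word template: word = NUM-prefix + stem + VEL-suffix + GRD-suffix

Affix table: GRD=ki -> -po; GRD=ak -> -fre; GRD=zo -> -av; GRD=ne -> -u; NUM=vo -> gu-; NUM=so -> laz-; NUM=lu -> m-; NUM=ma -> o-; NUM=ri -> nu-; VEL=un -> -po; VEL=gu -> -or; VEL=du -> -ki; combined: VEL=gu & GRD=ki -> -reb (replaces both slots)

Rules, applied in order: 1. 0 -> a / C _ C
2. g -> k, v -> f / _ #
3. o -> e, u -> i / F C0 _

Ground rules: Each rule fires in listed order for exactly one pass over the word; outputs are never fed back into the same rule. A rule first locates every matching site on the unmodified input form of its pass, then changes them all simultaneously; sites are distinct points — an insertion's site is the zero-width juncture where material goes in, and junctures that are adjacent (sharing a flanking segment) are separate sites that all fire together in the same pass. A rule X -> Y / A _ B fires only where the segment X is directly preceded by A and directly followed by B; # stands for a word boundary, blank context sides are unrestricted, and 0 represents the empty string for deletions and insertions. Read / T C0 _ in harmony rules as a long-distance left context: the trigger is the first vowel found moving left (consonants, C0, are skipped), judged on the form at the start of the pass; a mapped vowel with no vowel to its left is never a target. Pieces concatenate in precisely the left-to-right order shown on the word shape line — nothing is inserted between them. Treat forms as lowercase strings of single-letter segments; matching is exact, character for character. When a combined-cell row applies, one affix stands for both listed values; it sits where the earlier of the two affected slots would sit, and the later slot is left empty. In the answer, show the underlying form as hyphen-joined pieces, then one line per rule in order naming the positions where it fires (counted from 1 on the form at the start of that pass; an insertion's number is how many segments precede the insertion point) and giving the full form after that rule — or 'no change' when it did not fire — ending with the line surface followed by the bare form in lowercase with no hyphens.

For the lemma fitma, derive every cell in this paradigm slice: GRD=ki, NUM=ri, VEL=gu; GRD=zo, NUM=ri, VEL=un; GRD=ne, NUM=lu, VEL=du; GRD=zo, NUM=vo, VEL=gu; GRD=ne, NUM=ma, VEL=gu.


cell GRD=ki, NUM=ri, VEL=gu:
underlying: nu-fitma-reb
1. 0 -> a / C _ C: inserts after position(s) 5: nufitamareb
2. g -> k, v -> f / _ #: no change
3. o -> e, u -> i / F C0 _: no change
surface: nufitamareb

cell GRD=zo, NUM=ri, VEL=un:
underlying: nu-fitma-po-av
1. 0 -> a / C _ C: inserts after position(s) 5: nufitamapoav
2. g -> k, v -> f / _ #: fires at position(s) 12: nufitamapoaf
3. o -> e, u -> i / F C0 _: no change
surface: nufitamapoaf

cell GRD=ne, NUM=lu, VEL=du:
underlying: m-fitma-ki-u
1. 0 -> a / C _ C: inserts after position(s) 1, 4: mafitamakiu
2. g -> k, v -> f / _ #: no change
3. o -> e, u -> i / F C0 _: fires at position(s) 11: mafitamakii
surface: mafitamakii

cell GRD=zo, NUM=vo, VEL=gu:
underlying: gu-fitma-or-av
1. 0 -> a / C _ C: inserts after position(s) 5: gufitamaorav
2. g -> k, v -> f / _ #: fires at position(s) 12: gufitamaoraf
3. o -> e, u -> i / F C0 _: no change
surface: gufitamaoraf

cell GRD=ne, NUM=ma, VEL=gu:
underlying: o-fitma-or-u
1. 0 -> a / C _ C: inserts after position(s) 4: ofitamaoru
2. g -> k, v -> f / _ #: no change
3. o -> e, u -> i / F C0 _: no change
surface: ofitamaoru


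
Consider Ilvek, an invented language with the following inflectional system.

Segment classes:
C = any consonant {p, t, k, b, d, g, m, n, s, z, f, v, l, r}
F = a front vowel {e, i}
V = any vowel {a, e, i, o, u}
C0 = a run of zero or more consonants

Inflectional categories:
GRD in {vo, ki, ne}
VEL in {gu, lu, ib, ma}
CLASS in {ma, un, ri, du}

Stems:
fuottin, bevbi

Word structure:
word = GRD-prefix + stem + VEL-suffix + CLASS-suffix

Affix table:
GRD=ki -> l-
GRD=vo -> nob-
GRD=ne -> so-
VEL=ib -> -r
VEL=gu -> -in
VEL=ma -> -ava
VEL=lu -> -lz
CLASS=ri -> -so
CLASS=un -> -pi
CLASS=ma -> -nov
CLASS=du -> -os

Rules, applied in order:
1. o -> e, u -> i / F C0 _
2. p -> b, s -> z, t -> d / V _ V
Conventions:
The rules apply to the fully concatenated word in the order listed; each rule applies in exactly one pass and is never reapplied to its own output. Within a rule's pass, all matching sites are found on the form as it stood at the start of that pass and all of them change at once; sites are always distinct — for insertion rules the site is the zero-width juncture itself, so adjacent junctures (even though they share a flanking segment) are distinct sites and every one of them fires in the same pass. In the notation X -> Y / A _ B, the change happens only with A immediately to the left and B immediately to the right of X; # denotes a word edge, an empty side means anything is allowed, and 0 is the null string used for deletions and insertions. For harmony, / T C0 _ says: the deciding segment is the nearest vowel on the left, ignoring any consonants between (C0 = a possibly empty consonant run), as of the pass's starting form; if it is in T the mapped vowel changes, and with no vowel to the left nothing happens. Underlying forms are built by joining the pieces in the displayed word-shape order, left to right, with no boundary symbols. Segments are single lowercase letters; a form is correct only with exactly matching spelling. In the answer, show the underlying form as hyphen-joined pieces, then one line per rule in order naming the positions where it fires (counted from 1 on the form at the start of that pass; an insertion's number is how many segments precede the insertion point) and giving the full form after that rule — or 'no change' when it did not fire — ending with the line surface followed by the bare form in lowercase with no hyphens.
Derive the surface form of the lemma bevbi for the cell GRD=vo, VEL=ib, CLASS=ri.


underlying: nob-bevbi-r-so
1. o -> e, u -> i / F C0 _: fires at position(s) 11: nobbevbirse
2. p -> b, s -> z, t -> d / V _ V: no change
surface: nobbevbirse
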